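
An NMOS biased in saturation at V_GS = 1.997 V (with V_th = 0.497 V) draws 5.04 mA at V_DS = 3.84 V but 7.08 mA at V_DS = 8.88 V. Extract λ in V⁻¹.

λ = 0.116 V⁻¹

With V_GS fixed, I_D ∝ (1 + λ V_DS) in saturation, so I_D2/I_D1 = (1 + λ V_DS2)/(1 + λ V_DS1).
7.08/5.04 = 1.405 = (1 + 8.88 λ)/(1 + 3.84 λ).
Solving: λ (I_D1 V_DS2 − I_D2 V_DS1) = I_D2 − I_D1, so λ = (7.08 − 5.04) / (5.04 × 8.88 − 7.08 × 3.84) = 2.04 / 17.6 = 0.116 V⁻¹.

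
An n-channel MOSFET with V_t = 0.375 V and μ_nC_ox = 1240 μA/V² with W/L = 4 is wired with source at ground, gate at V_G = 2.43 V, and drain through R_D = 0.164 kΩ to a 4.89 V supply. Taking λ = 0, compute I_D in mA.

I_D = 10.5 mA

V_GS = V_G = 2.43 V, so V_ov = 2.43 − 0.375 = 2.06 V.
k_n = μ_nC_ox · (W/L) = 4.96 mA/V².
Assume saturation: I_D = ½ k_n V_ov² = 0.5 × 4.96 × 2.06² = 10.5 mA, giving V_DS = V_DD − I_D R_D = 4.89 − 10.5 × 0.164 = 3.17 V.
V_DS = 3.17 V ≥ V_ov = 2.06 V, confirming saturation.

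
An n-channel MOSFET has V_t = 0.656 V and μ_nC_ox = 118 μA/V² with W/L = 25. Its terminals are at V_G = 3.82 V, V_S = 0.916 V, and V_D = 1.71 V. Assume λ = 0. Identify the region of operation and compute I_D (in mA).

V_GS = V_G − V_S = 3.82 − 0.916 = 2.9 V; V_DS = V_D − V_S = 1.71 − 0.916 = 0.794 V.
k_n = μ_nC_ox · (W/L) = 2.95 mA/V².
V_ov = V_GS − V_t = 2.9 − 0.656 = 2.25 V.
Since V_DS = 0.794 V < V_ov = 2.25 V, the device is in the triode region.
I_D = k_n [V_ov · V_DS − ½ V_DS²] = 2.95 × [2.25 × 0.794 − 0.5 × 0.794²] = 4.34 mA.

Triode; I_D = 4.34 mA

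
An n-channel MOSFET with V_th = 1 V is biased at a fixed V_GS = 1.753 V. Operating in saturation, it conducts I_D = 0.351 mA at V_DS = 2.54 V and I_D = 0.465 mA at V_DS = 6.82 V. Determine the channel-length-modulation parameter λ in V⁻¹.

With V_GS fixed, I_D ∝ (1 + λ V_DS) in saturation, so I_D2/I_D1 = (1 + λ V_DS2)/(1 + λ V_DS1).
0.465/0.351 = 1.325 = (1 + 6.82 λ)/(1 + 2.54 λ).
Solving: λ (I_D1 V_DS2 − I_D2 V_DS1) = I_D2 − I_D1, so λ = (0.465 − 0.351) / (0.351 × 6.82 − 0.465 × 2.54) = 0.114 / 1.21 = 0.094 V⁻¹.

λ = 0.0940 V⁻¹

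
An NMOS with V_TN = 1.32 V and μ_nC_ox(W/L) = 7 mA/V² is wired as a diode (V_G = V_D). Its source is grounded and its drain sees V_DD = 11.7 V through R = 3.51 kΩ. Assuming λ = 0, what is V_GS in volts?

With gate tied to drain, V_GS = V_DS ≥ V_GS − V_TN, so the device is in saturation.
KCL at the drain: ½ k_n (V_GS − V_TN)² = (V_DD − V_GS)/R.
Let x = V_GS − 1.32. Then 12.3 x² + x − 10.38 = 0, giving x = 0.879 V (positive root), so V_GS = 2.2 V.
I_D = (V_DD − V_GS)/R = (11.7 − 2.2) / 3.51 = 2.71 mA.

V_GS = 2.20 V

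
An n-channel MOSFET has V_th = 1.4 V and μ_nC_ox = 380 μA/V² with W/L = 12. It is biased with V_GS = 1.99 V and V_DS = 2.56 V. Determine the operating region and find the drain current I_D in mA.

k_n = μ_nC_ox · (W/L) = 4.56 mA/V².
V_ov = V_GS − V_th = 1.99 − 1.4 = 0.59 V.
Since V_DS = 2.56 V ≥ V_ov = 0.59 V, the device is in saturation.
I_D = ½ k_n V_ov² = 0.5 × 4.56 × 0.59² = 0.794 mA.

Saturation; I_D = 0.794 mA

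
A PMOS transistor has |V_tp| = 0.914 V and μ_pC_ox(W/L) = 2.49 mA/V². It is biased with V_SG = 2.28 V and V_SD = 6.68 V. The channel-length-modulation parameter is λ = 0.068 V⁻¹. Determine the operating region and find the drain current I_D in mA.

V_ov = V_SG − |V_tp| = 2.28 − 0.914 = 1.37 V.
Since V_SD = 6.68 V ≥ V_ov = 1.37 V, the device is in saturation.
I_D = ½ k_p V_ov² (1 + λ V_SD) = 0.5 × 2.49 × 1.37² × (1 + 0.068 × 6.68) = 3.38 mA.

Saturation; I_D = 3.38 mA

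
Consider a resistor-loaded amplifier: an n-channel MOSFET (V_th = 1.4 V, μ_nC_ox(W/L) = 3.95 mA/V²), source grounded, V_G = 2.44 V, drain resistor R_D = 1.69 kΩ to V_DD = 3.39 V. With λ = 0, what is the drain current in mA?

V_GS = V_G = 2.44 V, so V_ov = 2.44 − 1.4 = 1.04 V.
Assume saturation: I_D = ½ k_n V_ov² = 0.5 × 3.95 × 1.04² = 2.14 mA, giving V_DS = V_DD − I_D R_D = 3.39 − 2.14 × 1.69 = -0.22 V.
But -0.22 V < V_ov = 1.04 V, so the device is actually in triode.
In triode I_D = k_n[V_ov V_DS − ½ V_DS²] and I_D = (V_DD − V_DS)/R_D. Equating: 3.34 V_DS² − 7.943 V_DS + 3.39 = 0, giving V_DS = 0.557 V (the root below V_ov).
I_D = (3.39 − 0.557) / 1.69 = 1.68 mA.

I_D = 1.68 mA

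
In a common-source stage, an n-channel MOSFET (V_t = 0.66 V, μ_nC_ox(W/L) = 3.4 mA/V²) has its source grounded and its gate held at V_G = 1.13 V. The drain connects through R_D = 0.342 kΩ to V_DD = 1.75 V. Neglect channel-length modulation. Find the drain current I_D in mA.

I_D = 0.376 mA

V_GS = V_G = 1.13 V, so V_ov = 1.13 − 0.66 = 0.47 V.
Assume saturation: I_D = ½ k_n V_ov² = 0.5 × 3.4 × 0.47² = 0.376 mA, giving V_DS = V_DD − I_D R_D = 1.75 − 0.376 × 0.342 = 1.62 V.
V_DS = 1.62 V ≥ V_ov = 0.47 V, confirming saturation.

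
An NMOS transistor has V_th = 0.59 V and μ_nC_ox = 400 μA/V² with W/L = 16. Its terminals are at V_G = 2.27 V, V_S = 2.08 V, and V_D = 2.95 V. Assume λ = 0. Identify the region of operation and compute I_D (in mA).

V_GS = V_G − V_S = 2.27 − 2.08 = 0.19 V; V_DS = V_D − V_S = 2.95 − 2.08 = 0.87 V.
V_GS = 0.19 V < V_th = 0.59 V, so the transistor is in cutoff.

Cutoff; I_D = 0 mA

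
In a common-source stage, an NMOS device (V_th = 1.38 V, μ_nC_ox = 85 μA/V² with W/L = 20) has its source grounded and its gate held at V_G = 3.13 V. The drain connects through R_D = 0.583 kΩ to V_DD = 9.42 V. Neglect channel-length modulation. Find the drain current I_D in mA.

I_D = 2.60 mA

V_GS = V_G = 3.13 V, so V_ov = 3.13 − 1.38 = 1.75 V.
k_n = μ_nC_ox · (W/L) = 1.7 mA/V².
Assume saturation: I_D = ½ k_n V_ov² = 0.5 × 1.7 × 1.75² = 2.6 mA, giving V_DS = V_DD − I_D R_D = 9.42 − 2.6 × 0.583 = 7.9 V.
V_DS = 7.9 V ≥ V_ov = 1.75 V, confirming saturation.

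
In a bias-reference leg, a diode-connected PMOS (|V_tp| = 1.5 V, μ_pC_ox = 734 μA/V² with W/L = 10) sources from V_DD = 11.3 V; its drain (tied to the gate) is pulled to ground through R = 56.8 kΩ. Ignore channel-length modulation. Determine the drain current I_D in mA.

I_D = 0.169 mA

With gate tied to drain, V_SG = V_SD ≥ V_SG − |V_tp|, so the device is in saturation.
k_p = μ_pC_ox · (W/L) = 7.34 mA/V².
KCL at the drain: ½ k_p (V_SG − |V_tp|)² = (V_DD − V_SG)/R.
Let x = V_SG − 1.5. Then 208 x² + x − 9.8 = 0, giving x = 0.214 V (positive root), so V_SG = 1.71 V.
I_D = (V_DD − V_SG)/R = (11.3 − 1.71) / 56.8 = 0.169 mA.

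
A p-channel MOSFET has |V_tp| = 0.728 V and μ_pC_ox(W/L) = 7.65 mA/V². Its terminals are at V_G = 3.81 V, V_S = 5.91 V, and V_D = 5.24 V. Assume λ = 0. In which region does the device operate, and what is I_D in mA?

Triode; I_D = 5.32 mA

V_SG = V_S − V_G = 5.91 − 3.81 = 2.1 V; V_SD = V_S − V_D = 5.91 − 5.24 = 0.67 V.
V_ov = V_SG − |V_tp| = 2.1 − 0.728 = 1.37 V.
Since V_SD = 0.67 V < V_ov = 1.37 V, the device is in the triode region.
I_D = k_p [V_ov · V_SD − ½ V_SD²] = 7.65 × [1.37 × 0.67 − 0.5 × 0.67²] = 5.32 mA.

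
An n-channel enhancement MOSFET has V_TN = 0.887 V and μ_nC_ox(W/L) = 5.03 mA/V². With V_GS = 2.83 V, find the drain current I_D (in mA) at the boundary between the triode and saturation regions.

At the boundary V_DS = V_ov = V_GS − V_TN = 2.83 − 0.887 = 1.94 V.
I_D = ½ k_n V_ov² = 0.5 × 5.03 × 1.94² = 9.49 mA.

I_D = 9.49 mA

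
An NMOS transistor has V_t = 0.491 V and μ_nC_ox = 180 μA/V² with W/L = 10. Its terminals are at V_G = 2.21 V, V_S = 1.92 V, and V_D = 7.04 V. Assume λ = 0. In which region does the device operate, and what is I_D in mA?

Cutoff; I_D = 0 mA

V_GS = V_G − V_S = 2.21 − 1.92 = 0.29 V; V_DS = V_D − V_S = 7.04 − 1.92 = 5.12 V.
V_GS = 0.29 V < V_t = 0.491 V, so the transistor is in cutoff.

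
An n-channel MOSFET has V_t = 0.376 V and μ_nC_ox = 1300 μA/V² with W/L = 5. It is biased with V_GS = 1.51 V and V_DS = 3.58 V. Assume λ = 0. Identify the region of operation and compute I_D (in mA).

Saturation; I_D = 4.18 mA

k_n = μ_nC_ox · (W/L) = 6.5 mA/V².
V_ov = V_GS − V_t = 1.51 − 0.376 = 1.13 V.
Since V_DS = 3.58 V ≥ V_ov = 1.13 V, the device is in saturation.
I_D = ½ k_n V_ov² = 0.5 × 6.5 × 1.13² = 4.18 mA.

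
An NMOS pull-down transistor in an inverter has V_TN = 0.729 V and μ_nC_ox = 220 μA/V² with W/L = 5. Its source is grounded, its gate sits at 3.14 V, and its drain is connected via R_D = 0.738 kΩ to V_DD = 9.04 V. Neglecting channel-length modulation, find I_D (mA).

V_GS = V_G = 3.14 V, so V_ov = 3.14 − 0.729 = 2.41 V.
k_n = μ_nC_ox · (W/L) = 1.1 mA/V².
Assume saturation: I_D = ½ k_n V_ov² = 0.5 × 1.1 × 2.41² = 3.2 mA, giving V_DS = V_DD − I_D R_D = 9.04 − 3.2 × 0.738 = 6.68 V.
V_DS = 6.68 V ≥ V_ov = 2.41 V, confirming saturation.

I_D = 3.20 mA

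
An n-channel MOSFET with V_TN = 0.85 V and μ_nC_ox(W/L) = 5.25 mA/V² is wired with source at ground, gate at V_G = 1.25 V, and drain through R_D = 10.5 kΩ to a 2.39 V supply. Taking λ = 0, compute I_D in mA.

I_D = 0.216 mA

V_GS = V_G = 1.25 V, so V_ov = 1.25 − 0.85 = 0.4 V.
Assume saturation: I_D = ½ k_n V_ov² = 0.5 × 5.25 × 0.4² = 0.42 mA, giving V_DS = V_DD − I_D R_D = 2.39 − 0.42 × 10.5 = -2.02 V.
But -2.02 V < V_ov = 0.4 V, so the device is actually in triode.
In triode I_D = k_n[V_ov V_DS − ½ V_DS²] and I_D = (V_DD − V_DS)/R_D. Equating: 27.6 V_DS² − 23.05 V_DS + 2.39 = 0, giving V_DS = 0.121 V (the root below V_ov).
I_D = (2.39 − 0.121) / 10.5 = 0.216 mA.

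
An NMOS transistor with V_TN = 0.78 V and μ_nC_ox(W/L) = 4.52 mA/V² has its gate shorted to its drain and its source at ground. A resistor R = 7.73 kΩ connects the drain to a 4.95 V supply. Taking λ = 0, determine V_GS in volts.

V_GS = 1.24 V

With gate tied to drain, V_GS = V_DS ≥ V_GS − V_TN, so the device is in saturation.
KCL at the drain: ½ k_n (V_GS − V_TN)² = (V_DD − V_GS)/R.
Let x = V_GS − 0.78. Then 17.5 x² + x − 4.17 = 0, giving x = 0.461 V (positive root), so V_GS = 1.24 V.
I_D = (V_DD − V_GS)/R = (4.95 − 1.24) / 7.73 = 0.48 mA.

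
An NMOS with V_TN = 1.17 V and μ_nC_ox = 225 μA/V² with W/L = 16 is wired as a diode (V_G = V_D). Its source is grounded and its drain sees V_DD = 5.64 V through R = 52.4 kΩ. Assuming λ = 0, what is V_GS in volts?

With gate tied to drain, V_GS = V_DS ≥ V_GS − V_TN, so the device is in saturation.
k_n = μ_nC_ox · (W/L) = 3.6 mA/V².
KCL at the drain: ½ k_n (V_GS − V_TN)² = (V_DD − V_GS)/R.
Let x = V_GS − 1.17. Then 94.3 x² + x − 4.47 = 0, giving x = 0.212 V (positive root), so V_GS = 1.38 V.
I_D = (V_DD − V_GS)/R = (5.64 − 1.38) / 52.4 = 0.0813 mA.

V_GS = 1.38 V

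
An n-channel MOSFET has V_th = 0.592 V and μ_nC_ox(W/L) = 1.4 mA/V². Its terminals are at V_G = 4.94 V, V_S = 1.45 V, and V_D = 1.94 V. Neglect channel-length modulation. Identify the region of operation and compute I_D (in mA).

V_GS = V_G − V_S = 4.94 − 1.45 = 3.49 V; V_DS = V_D − V_S = 1.94 − 1.45 = 0.49 V.
V_ov = V_GS − V_th = 3.49 − 0.592 = 2.9 V.
Since V_DS = 0.49 V < V_ov = 2.9 V, the device is in the triode region.
I_D = k_n [V_ov · V_DS − ½ V_DS²] = 1.4 × [2.9 × 0.49 − 0.5 × 0.49²] = 1.82 mA.

Triode; I_D = 1.82 mA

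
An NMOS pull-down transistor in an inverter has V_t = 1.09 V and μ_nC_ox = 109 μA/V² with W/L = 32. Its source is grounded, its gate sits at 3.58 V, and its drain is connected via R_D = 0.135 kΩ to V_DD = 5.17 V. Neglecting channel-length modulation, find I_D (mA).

V_GS = V_G = 3.58 V, so V_ov = 3.58 − 1.09 = 2.49 V.
k_n = μ_nC_ox · (W/L) = 3.488 mA/V².
Assume saturation: I_D = ½ k_n V_ov² = 0.5 × 3.488 × 2.49² = 10.8 mA, giving V_DS = V_DD − I_D R_D = 5.17 − 10.8 × 0.135 = 3.71 V.
V_DS = 3.71 V ≥ V_ov = 2.49 V, confirming saturation.

I_D = 10.8 mA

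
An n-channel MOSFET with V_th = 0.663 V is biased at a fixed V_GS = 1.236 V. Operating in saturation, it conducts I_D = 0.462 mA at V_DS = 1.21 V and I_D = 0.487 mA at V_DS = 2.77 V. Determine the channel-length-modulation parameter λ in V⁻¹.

With V_GS fixed, I_D ∝ (1 + λ V_DS) in saturation, so I_D2/I_D1 = (1 + λ V_DS2)/(1 + λ V_DS1).
0.487/0.462 = 1.054 = (1 + 2.77 λ)/(1 + 1.21 λ).
Solving: λ (I_D1 V_DS2 − I_D2 V_DS1) = I_D2 − I_D1, so λ = (0.487 − 0.462) / (0.462 × 2.77 − 0.487 × 1.21) = 0.025 / 0.69 = 0.0362 V⁻¹.

λ = 0.0362 V⁻¹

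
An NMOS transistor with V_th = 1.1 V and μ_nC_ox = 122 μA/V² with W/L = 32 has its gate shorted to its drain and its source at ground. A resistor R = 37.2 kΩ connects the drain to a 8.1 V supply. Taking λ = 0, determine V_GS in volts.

V_GS = 1.40 V

With gate tied to drain, V_GS = V_DS ≥ V_GS − V_th, so the device is in saturation.
k_n = μ_nC_ox · (W/L) = 3.904 mA/V².
KCL at the drain: ½ k_n (V_GS − V_th)² = (V_DD − V_GS)/R.
Let x = V_GS − 1.1. Then 72.6 x² + x − 7 = 0, giving x = 0.304 V (positive root), so V_GS = 1.4 V.
I_D = (V_DD − V_GS)/R = (8.1 − 1.4) / 37.2 = 0.18 mA.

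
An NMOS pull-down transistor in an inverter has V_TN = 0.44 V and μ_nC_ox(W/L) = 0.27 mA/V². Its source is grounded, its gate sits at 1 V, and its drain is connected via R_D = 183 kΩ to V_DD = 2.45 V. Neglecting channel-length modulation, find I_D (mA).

V_GS = V_G = 1 V, so V_ov = 1 − 0.44 = 0.56 V.
Assume saturation: I_D = ½ k_n V_ov² = 0.5 × 0.27 × 0.56² = 0.0423 mA, giving V_DS = V_DD − I_D R_D = 2.45 − 0.0423 × 183 = -5.3 V.
But -5.3 V < V_ov = 0.56 V, so the device is actually in triode.
In triode I_D = k_n[V_ov V_DS − ½ V_DS²] and I_D = (V_DD − V_DS)/R_D. Equating: 24.7 V_DS² − 28.67 V_DS + 2.45 = 0, giving V_DS = 0.0929 V (the root below V_ov).
I_D = (2.45 − 0.0929) / 183 = 0.0129 mA.

I_D = 0.0129 mA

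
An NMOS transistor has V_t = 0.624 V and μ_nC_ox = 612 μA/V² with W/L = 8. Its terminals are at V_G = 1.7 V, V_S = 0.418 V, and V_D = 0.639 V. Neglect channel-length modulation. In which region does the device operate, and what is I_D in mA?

Triode; I_D = 0.592 mA

V_GS = V_G − V_S = 1.7 − 0.418 = 1.28 V; V_DS = V_D − V_S = 0.639 − 0.418 = 0.221 V.
k_n = μ_nC_ox · (W/L) = 4.896 mA/V².
V_ov = V_GS − V_t = 1.28 − 0.624 = 0.658 V.
Since V_DS = 0.221 V < V_ov = 0.658 V, the device is in the triode region.
I_D = k_n [V_ov · V_DS − ½ V_DS²] = 4.896 × [0.658 × 0.221 − 0.5 × 0.221²] = 0.592 mA.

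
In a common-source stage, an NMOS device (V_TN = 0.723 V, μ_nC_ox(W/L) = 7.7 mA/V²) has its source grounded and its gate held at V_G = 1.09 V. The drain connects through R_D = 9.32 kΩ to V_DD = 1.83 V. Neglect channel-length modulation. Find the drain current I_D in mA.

V_GS = V_G = 1.09 V, so V_ov = 1.09 − 0.723 = 0.367 V.
Assume saturation: I_D = ½ k_n V_ov² = 0.5 × 7.7 × 0.367² = 0.519 mA, giving V_DS = V_DD − I_D R_D = 1.83 − 0.519 × 9.32 = -3 V.
But -3 V < V_ov = 0.367 V, so the device is actually in triode.
In triode I_D = k_n[V_ov V_DS − ½ V_DS²] and I_D = (V_DD − V_DS)/R_D. Equating: 35.9 V_DS² − 27.34 V_DS + 1.83 = 0, giving V_DS = 0.0742 V (the root below V_ov).
I_D = (1.83 − 0.0742) / 9.32 = 0.188 mA.

I_D = 0.188 mA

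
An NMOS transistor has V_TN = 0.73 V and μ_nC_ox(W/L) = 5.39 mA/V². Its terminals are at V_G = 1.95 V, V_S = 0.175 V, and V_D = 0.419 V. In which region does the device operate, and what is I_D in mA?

Triode; I_D = 1.21 mA

V_GS = V_G − V_S = 1.95 − 0.175 = 1.77 V; V_DS = V_D − V_S = 0.419 − 0.175 = 0.244 V.
V_ov = V_GS − V_TN = 1.77 − 0.73 = 1.04 V.
Since V_DS = 0.244 V < V_ov = 1.04 V, the device is in the triode region.
I_D = k_n [V_ov · V_DS − ½ V_DS²] = 5.39 × [1.04 × 0.244 − 0.5 × 0.244²] = 1.21 mA.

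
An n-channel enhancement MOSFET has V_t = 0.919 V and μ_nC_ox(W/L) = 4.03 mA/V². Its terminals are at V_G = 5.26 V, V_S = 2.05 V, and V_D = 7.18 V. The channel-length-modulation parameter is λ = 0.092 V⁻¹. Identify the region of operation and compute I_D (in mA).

Saturation; I_D = 15.6 mA

V_GS = V_G − V_S = 5.26 − 2.05 = 3.21 V; V_DS = V_D − V_S = 7.18 − 2.05 = 5.13 V.
V_ov = V_GS − V_t = 3.21 − 0.919 = 2.29 V.
Since V_DS = 5.13 V ≥ V_ov = 2.29 V, the device is in saturation.
I_D = ½ k_n V_ov² (1 + λ V_DS) = 0.5 × 4.03 × 2.29² × (1 + 0.092 × 5.13) = 15.6 mA.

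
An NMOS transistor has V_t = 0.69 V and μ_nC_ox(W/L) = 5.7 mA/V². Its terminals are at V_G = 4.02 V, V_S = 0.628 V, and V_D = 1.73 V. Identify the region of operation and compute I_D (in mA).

Triode; I_D = 13.5 mA

V_GS = V_G − V_S = 4.02 − 0.628 = 3.39 V; V_DS = V_D − V_S = 1.73 − 0.628 = 1.1 V.
V_ov = V_GS − V_t = 3.39 − 0.69 = 2.7 V.
Since V_DS = 1.1 V < V_ov = 2.7 V, the device is in the triode region.
I_D = k_n [V_ov · V_DS − ½ V_DS²] = 5.7 × [2.7 × 1.1 − 0.5 × 1.1²] = 13.5 mA.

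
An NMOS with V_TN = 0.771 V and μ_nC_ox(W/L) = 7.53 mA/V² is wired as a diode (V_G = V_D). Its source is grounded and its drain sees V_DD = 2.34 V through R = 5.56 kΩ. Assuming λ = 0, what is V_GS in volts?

V_GS = 1.02 V

With gate tied to drain, V_GS = V_DS ≥ V_GS − V_TN, so the device is in saturation.
KCL at the drain: ½ k_n (V_GS − V_TN)² = (V_DD − V_GS)/R.
Let x = V_GS − 0.771. Then 20.9 x² + x − 1.569 = 0, giving x = 0.251 V (positive root), so V_GS = 1.02 V.
I_D = (V_DD − V_GS)/R = (2.34 − 1.02) / 5.56 = 0.237 mA.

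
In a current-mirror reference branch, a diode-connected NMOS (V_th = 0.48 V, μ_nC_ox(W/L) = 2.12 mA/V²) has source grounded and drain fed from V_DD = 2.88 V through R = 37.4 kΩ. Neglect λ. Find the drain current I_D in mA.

With gate tied to drain, V_GS = V_DS ≥ V_GS − V_th, so the device is in saturation.
KCL at the drain: ½ k_n (V_GS − V_th)² = (V_DD − V_GS)/R.
Let x = V_GS − 0.48. Then 39.6 x² + x − 2.4 = 0, giving x = 0.234 V (positive root), so V_GS = 0.714 V.
I_D = (V_DD − V_GS)/R = (2.88 − 0.714) / 37.4 = 0.0579 mA.

I_D = 0.0579 mA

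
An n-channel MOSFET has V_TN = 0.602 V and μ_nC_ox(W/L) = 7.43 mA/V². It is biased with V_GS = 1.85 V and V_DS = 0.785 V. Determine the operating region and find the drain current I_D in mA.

V_ov = V_GS − V_TN = 1.85 − 0.602 = 1.25 V.
Since V_DS = 0.785 V < V_ov = 1.25 V, the device is in the triode region.
I_D = k_n [V_ov · V_DS − ½ V_DS²] = 7.43 × [1.25 × 0.785 − 0.5 × 0.785²] = 4.99 mA.

Triode; I_D = 4.99 mA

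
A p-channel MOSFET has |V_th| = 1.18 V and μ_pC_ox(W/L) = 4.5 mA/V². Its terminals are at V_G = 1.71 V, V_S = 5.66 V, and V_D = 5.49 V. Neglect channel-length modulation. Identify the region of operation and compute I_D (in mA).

Triode; I_D = 2.05 mA

V_SG = V_S − V_G = 5.66 − 1.71 = 3.95 V; V_SD = V_S − V_D = 5.66 − 5.49 = 0.17 V.
V_ov = V_SG − |V_th| = 3.95 − 1.18 = 2.77 V.
Since V_SD = 0.17 V < V_ov = 2.77 V, the device is in the triode region.
I_D = k_p [V_ov · V_SD − ½ V_SD²] = 4.5 × [2.77 × 0.17 − 0.5 × 0.17²] = 2.05 mA.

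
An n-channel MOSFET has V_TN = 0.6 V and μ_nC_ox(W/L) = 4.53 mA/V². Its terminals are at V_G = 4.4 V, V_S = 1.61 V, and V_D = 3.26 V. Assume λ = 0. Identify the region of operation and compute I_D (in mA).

Triode; I_D = 10.2 mA

V_GS = V_G − V_S = 4.4 − 1.61 = 2.79 V; V_DS = V_D − V_S = 3.26 − 1.61 = 1.65 V.
V_ov = V_GS − V_TN = 2.79 − 0.6 = 2.19 V.
Since V_DS = 1.65 V < V_ov = 2.19 V, the device is in the triode region.
I_D = k_n [V_ov · V_DS − ½ V_DS²] = 4.53 × [2.19 × 1.65 − 0.5 × 1.65²] = 10.2 mA.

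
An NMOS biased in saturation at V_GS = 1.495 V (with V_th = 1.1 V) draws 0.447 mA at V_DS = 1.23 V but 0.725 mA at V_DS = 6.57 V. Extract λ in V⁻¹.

With V_GS fixed, I_D ∝ (1 + λ V_DS) in saturation, so I_D2/I_D1 = (1 + λ V_DS2)/(1 + λ V_DS1).
0.725/0.447 = 1.622 = (1 + 6.57 λ)/(1 + 1.23 λ).
Solving: λ (I_D1 V_DS2 − I_D2 V_DS1) = I_D2 − I_D1, so λ = (0.725 − 0.447) / (0.447 × 6.57 − 0.725 × 1.23) = 0.278 / 2.05 = 0.136 V⁻¹.

λ = 0.136 V⁻¹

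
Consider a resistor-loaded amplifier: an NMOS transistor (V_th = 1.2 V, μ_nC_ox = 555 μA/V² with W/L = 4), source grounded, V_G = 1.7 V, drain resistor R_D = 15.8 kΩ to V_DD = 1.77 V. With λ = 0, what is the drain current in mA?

I_D = 0.105 mA

V_GS = V_G = 1.7 V, so V_ov = 1.7 − 1.2 = 0.5 V.
k_n = μ_nC_ox · (W/L) = 2.22 mA/V².
Assume saturation: I_D = ½ k_n V_ov² = 0.5 × 2.22 × 0.5² = 0.278 mA, giving V_DS = V_DD − I_D R_D = 1.77 − 0.278 × 15.8 = -2.61 V.
But -2.61 V < V_ov = 0.5 V, so the device is actually in triode.
In triode I_D = k_n[V_ov V_DS − ½ V_DS²] and I_D = (V_DD − V_DS)/R_D. Equating: 17.5 V_DS² − 18.54 V_DS + 1.77 = 0, giving V_DS = 0.106 V (the root below V_ov).
I_D = (1.77 − 0.106) / 15.8 = 0.105 mA.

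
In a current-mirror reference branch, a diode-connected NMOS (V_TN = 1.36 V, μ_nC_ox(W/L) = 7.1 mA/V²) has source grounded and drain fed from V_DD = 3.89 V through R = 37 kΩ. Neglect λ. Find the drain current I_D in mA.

With gate tied to drain, V_GS = V_DS ≥ V_GS − V_TN, so the device is in saturation.
KCL at the drain: ½ k_n (V_GS − V_TN)² = (V_DD − V_GS)/R.
Let x = V_GS − 1.36. Then 131 x² + x − 2.53 = 0, giving x = 0.135 V (positive root), so V_GS = 1.5 V.
I_D = (V_DD − V_GS)/R = (3.89 − 1.5) / 37 = 0.0647 mA.

I_D = 0.0647 mA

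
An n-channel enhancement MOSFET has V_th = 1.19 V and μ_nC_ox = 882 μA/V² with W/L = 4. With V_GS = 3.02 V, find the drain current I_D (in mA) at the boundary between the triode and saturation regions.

At the boundary V_DS = V_ov = V_GS − V_th = 3.02 − 1.19 = 1.83 V.
k_n = μ_nC_ox · (W/L) = 3.528 mA/V².
I_D = ½ k_n V_ov² = 0.5 × 3.528 × 1.83² = 5.91 mA.

I_D = 5.91 mA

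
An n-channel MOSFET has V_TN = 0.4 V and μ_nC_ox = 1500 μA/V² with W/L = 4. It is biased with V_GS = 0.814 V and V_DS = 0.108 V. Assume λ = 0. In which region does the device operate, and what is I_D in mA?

Triode; I_D = 0.233 mA

k_n = μ_nC_ox · (W/L) = 6 mA/V².
V_ov = V_GS − V_TN = 0.814 − 0.4 = 0.414 V.
Since V_DS = 0.108 V < V_ov = 0.414 V, the device is in the triode region.
I_D = k_n [V_ov · V_DS − ½ V_DS²] = 6 × [0.414 × 0.108 − 0.5 × 0.108²] = 0.233 mA.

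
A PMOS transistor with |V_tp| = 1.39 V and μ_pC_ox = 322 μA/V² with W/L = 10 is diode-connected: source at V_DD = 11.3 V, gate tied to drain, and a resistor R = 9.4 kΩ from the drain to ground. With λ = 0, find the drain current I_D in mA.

I_D = 0.972 mA

With gate tied to drain, V_SG = V_SD ≥ V_SG − |V_tp|, so the device is in saturation.
k_p = μ_pC_ox · (W/L) = 3.22 mA/V².
KCL at the drain: ½ k_p (V_SG − |V_tp|)² = (V_DD − V_SG)/R.
Let x = V_SG − 1.39. Then 15.1 x² + x − 9.91 = 0, giving x = 0.777 V (positive root), so V_SG = 2.17 V.
I_D = (V_DD − V_SG)/R = (11.3 − 2.17) / 9.4 = 0.972 mA.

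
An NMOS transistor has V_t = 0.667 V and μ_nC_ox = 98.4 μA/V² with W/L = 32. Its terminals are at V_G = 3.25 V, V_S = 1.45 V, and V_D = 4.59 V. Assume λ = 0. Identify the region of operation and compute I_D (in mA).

Saturation; I_D = 2.02 mA

V_GS = V_G − V_S = 3.25 − 1.45 = 1.8 V; V_DS = V_D − V_S = 4.59 − 1.45 = 3.14 V.
k_n = μ_nC_ox · (W/L) = 3.149 mA/V².
V_ov = V_GS − V_t = 1.8 − 0.667 = 1.13 V.
Since V_DS = 3.14 V ≥ V_ov = 1.13 V, the device is in saturation.
I_D = ½ k_n V_ov² = 0.5 × 3.149 × 1.13² = 2.02 mA.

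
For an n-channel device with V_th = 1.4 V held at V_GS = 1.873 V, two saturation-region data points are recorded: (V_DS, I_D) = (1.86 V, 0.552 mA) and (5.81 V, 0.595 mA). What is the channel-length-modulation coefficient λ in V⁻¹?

With V_GS fixed, I_D ∝ (1 + λ V_DS) in saturation, so I_D2/I_D1 = (1 + λ V_DS2)/(1 + λ V_DS1).
0.595/0.552 = 1.078 = (1 + 5.81 λ)/(1 + 1.86 λ).
Solving: λ (I_D1 V_DS2 − I_D2 V_DS1) = I_D2 − I_D1, so λ = (0.595 − 0.552) / (0.552 × 5.81 − 0.595 × 1.86) = 0.043 / 2.1 = 0.0205 V⁻¹.

λ = 0.0205 V⁻¹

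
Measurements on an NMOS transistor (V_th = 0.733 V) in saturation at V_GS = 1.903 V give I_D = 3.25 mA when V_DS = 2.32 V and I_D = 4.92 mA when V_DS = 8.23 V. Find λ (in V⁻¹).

With V_GS fixed, I_D ∝ (1 + λ V_DS) in saturation, so I_D2/I_D1 = (1 + λ V_DS2)/(1 + λ V_DS1).
4.92/3.25 = 1.514 = (1 + 8.23 λ)/(1 + 2.32 λ).
Solving: λ (I_D1 V_DS2 − I_D2 V_DS1) = I_D2 − I_D1, so λ = (4.92 − 3.25) / (3.25 × 8.23 − 4.92 × 2.32) = 1.67 / 15.3 = 0.109 V⁻¹.

λ = 0.109 V⁻¹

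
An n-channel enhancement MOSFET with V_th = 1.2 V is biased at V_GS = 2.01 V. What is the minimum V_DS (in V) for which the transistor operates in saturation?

V_DS,sat = 0.810 V

The boundary between triode and saturation is V_DS = V_GS − V_th = V_ov.
V_ov = 2.01 − 1.2 = 0.81 V.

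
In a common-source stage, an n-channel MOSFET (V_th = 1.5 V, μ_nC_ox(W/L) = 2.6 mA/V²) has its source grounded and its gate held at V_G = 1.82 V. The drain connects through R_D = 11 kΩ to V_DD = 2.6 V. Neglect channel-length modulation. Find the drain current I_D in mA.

V_GS = V_G = 1.82 V, so V_ov = 1.82 − 1.5 = 0.32 V.
Assume saturation: I_D = ½ k_n V_ov² = 0.5 × 2.6 × 0.32² = 0.133 mA, giving V_DS = V_DD − I_D R_D = 2.6 − 0.133 × 11 = 1.14 V.
V_DS = 1.14 V ≥ V_ov = 0.32 V, confirming saturation.

I_D = 0.133 mA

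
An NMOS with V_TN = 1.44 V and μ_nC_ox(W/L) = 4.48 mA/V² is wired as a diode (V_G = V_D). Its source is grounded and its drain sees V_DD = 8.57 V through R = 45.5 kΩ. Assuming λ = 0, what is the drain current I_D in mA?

I_D = 0.151 mA

With gate tied to drain, V_GS = V_DS ≥ V_GS − V_TN, so the device is in saturation.
KCL at the drain: ½ k_n (V_GS − V_TN)² = (V_DD − V_GS)/R.
Let x = V_GS − 1.44. Then 102 x² + x − 7.13 = 0, giving x = 0.26 V (positive root), so V_GS = 1.7 V.
I_D = (V_DD − V_GS)/R = (8.57 − 1.7) / 45.5 = 0.151 mA.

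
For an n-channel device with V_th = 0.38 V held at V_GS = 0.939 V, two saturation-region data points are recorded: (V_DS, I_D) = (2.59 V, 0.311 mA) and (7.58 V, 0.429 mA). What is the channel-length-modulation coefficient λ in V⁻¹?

With V_GS fixed, I_D ∝ (1 + λ V_DS) in saturation, so I_D2/I_D1 = (1 + λ V_DS2)/(1 + λ V_DS1).
0.429/0.311 = 1.379 = (1 + 7.58 λ)/(1 + 2.59 λ).
Solving: λ (I_D1 V_DS2 − I_D2 V_DS1) = I_D2 − I_D1, so λ = (0.429 − 0.311) / (0.311 × 7.58 − 0.429 × 2.59) = 0.118 / 1.25 = 0.0947 V⁻¹.

λ = 0.0947 V⁻¹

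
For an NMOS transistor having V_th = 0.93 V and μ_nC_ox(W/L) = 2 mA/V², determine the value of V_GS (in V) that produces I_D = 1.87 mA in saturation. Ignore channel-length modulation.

V_GS = 2.30 V

In saturation I_D = ½ k_n (V_GS − V_th)², so V_GS − V_th = √(2 I_D / k_n) = √(2 × 1.87 / 2) = 1.37 V.
V_GS = 0.93 + 1.37 = 2.3 V.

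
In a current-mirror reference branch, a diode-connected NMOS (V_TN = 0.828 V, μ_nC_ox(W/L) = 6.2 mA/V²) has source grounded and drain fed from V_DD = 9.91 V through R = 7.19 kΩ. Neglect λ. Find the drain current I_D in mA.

I_D = 1.18 mA

With gate tied to drain, V_GS = V_DS ≥ V_GS − V_TN, so the device is in saturation.
KCL at the drain: ½ k_n (V_GS − V_TN)² = (V_DD − V_GS)/R.
Let x = V_GS − 0.828. Then 22.3 x² + x − 9.082 = 0, giving x = 0.616 V (positive root), so V_GS = 1.44 V.
I_D = (V_DD − V_GS)/R = (9.91 − 1.44) / 7.19 = 1.18 mA.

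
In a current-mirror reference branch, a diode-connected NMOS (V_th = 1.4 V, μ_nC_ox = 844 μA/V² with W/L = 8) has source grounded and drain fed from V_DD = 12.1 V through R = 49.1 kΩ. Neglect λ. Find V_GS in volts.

With gate tied to drain, V_GS = V_DS ≥ V_GS − V_th, so the device is in saturation.
k_n = μ_nC_ox · (W/L) = 6.752 mA/V².
KCL at the drain: ½ k_n (V_GS − V_th)² = (V_DD − V_GS)/R.
Let x = V_GS − 1.4. Then 166 x² + x − 10.7 = 0, giving x = 0.251 V (positive root), so V_GS = 1.65 V.
I_D = (V_DD − V_GS)/R = (12.1 − 1.65) / 49.1 = 0.213 mA.

V_GS = 1.65 V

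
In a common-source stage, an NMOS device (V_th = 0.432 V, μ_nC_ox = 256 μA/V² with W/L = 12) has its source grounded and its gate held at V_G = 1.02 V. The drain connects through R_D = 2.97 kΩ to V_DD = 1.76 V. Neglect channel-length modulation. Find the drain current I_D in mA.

V_GS = V_G = 1.02 V, so V_ov = 1.02 − 0.432 = 0.588 V.
k_n = μ_nC_ox · (W/L) = 3.072 mA/V².
Assume saturation: I_D = ½ k_n V_ov² = 0.5 × 3.072 × 0.588² = 0.531 mA, giving V_DS = V_DD − I_D R_D = 1.76 − 0.531 × 2.97 = 0.183 V.
But 0.183 V < V_ov = 0.588 V, so the device is actually in triode.
In triode I_D = k_n[V_ov V_DS − ½ V_DS²] and I_D = (V_DD − V_DS)/R_D. Equating: 4.56 V_DS² − 6.365 V_DS + 1.76 = 0, giving V_DS = 0.38 V (the root below V_ov).
I_D = (1.76 − 0.38) / 2.97 = 0.465 mA.

I_D = 0.465 mA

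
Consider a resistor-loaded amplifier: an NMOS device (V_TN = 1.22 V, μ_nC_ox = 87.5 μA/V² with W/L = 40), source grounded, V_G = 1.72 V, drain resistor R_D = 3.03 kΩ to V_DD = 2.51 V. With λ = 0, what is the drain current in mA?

V_GS = V_G = 1.72 V, so V_ov = 1.72 − 1.22 = 0.5 V.
k_n = μ_nC_ox · (W/L) = 3.5 mA/V².
Assume saturation: I_D = ½ k_n V_ov² = 0.5 × 3.5 × 0.5² = 0.438 mA, giving V_DS = V_DD − I_D R_D = 2.51 − 0.438 × 3.03 = 1.18 V.
V_DS = 1.18 V ≥ V_ov = 0.5 V, confirming saturation.

I_D = 0.438 mA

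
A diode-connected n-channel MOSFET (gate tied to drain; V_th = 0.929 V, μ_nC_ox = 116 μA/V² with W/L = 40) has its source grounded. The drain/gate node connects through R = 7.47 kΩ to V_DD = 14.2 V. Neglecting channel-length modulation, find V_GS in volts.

V_GS = 1.78 V

With gate tied to drain, V_GS = V_DS ≥ V_GS − V_th, so the device is in saturation.
k_n = μ_nC_ox · (W/L) = 4.64 mA/V².
KCL at the drain: ½ k_n (V_GS − V_th)² = (V_DD − V_GS)/R.
Let x = V_GS − 0.929. Then 17.3 x² + x − 13.27 = 0, giving x = 0.847 V (positive root), so V_GS = 1.78 V.
I_D = (V_DD − V_GS)/R = (14.2 − 1.78) / 7.47 = 1.66 mA.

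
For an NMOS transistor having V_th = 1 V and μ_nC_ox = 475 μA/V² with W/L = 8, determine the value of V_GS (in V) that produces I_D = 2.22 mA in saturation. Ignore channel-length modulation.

k_n = μ_nC_ox · (W/L) = 3.8 mA/V².
In saturation I_D = ½ k_n (V_GS − V_th)², so V_GS − V_th = √(2 I_D / k_n) = √(2 × 2.22 / 3.8) = 1.08 V.
V_GS = 1 + 1.08 = 2.08 V.

V_GS = 2.08 V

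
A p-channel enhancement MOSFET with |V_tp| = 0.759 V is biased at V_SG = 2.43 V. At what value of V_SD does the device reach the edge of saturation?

V_SD,sat = 1.67 V

The boundary between triode and saturation is V_SD = V_SG − |V_tp| = V_ov.
V_ov = 2.43 − 0.759 = 1.67 V.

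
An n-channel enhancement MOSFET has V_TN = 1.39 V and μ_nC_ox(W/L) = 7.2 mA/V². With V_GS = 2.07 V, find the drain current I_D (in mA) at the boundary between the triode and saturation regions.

At the boundary V_DS = V_ov = V_GS − V_TN = 2.07 − 1.39 = 0.68 V.
I_D = ½ k_n V_ov² = 0.5 × 7.2 × 0.68² = 1.66 mA.

I_D = 1.66 mA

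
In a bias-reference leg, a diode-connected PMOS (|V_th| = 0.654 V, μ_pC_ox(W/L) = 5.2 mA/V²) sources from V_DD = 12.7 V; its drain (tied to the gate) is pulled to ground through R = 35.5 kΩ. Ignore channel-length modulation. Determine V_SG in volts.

V_SG = 1.01 V

With gate tied to drain, V_SG = V_SD ≥ V_SG − |V_th|, so the device is in saturation.
KCL at the drain: ½ k_p (V_SG − |V_th|)² = (V_DD − V_SG)/R.
Let x = V_SG − 0.654. Then 92.3 x² + x − 12.05 = 0, giving x = 0.356 V (positive root), so V_SG = 1.01 V.
I_D = (V_DD − V_SG)/R = (12.7 − 1.01) / 35.5 = 0.329 mA.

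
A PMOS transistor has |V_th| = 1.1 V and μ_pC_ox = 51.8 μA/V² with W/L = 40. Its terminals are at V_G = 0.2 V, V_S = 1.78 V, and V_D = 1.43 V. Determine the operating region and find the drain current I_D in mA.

Triode; I_D = 0.221 mA

V_SG = V_S − V_G = 1.78 − 0.2 = 1.58 V; V_SD = V_S − V_D = 1.78 − 1.43 = 0.35 V.
k_p = μ_pC_ox · (W/L) = 2.072 mA/V².
V_ov = V_SG − |V_th| = 1.58 − 1.1 = 0.48 V.
Since V_SD = 0.35 V < V_ov = 0.48 V, the device is in the triode region.
I_D = k_p [V_ov · V_SD − ½ V_SD²] = 2.072 × [0.48 × 0.35 − 0.5 × 0.35²] = 0.221 mA.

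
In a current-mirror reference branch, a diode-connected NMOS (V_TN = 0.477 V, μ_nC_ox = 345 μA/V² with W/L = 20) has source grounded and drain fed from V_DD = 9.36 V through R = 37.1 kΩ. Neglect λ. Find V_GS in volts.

V_GS = 0.737 V

With gate tied to drain, V_GS = V_DS ≥ V_GS − V_TN, so the device is in saturation.
k_n = μ_nC_ox · (W/L) = 6.9 mA/V².
KCL at the drain: ½ k_n (V_GS − V_TN)² = (V_DD − V_GS)/R.
Let x = V_GS − 0.477. Then 128 x² + x − 8.883 = 0, giving x = 0.26 V (positive root), so V_GS = 0.737 V.
I_D = (V_DD − V_GS)/R = (9.36 − 0.737) / 37.1 = 0.232 mA.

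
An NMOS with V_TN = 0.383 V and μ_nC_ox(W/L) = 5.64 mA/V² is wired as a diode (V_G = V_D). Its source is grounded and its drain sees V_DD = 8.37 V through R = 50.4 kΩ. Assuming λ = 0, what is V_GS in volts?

With gate tied to drain, V_GS = V_DS ≥ V_GS − V_TN, so the device is in saturation.
KCL at the drain: ½ k_n (V_GS − V_TN)² = (V_DD − V_GS)/R.
Let x = V_GS − 0.383. Then 142 x² + x − 7.987 = 0, giving x = 0.234 V (positive root), so V_GS = 0.617 V.
I_D = (V_DD − V_GS)/R = (8.37 − 0.617) / 50.4 = 0.154 mA.

V_GS = 0.617 V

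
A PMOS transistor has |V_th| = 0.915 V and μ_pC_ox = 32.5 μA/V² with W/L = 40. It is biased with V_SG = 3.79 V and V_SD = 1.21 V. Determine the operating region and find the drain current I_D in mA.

Triode; I_D = 3.57 mA

k_p = μ_pC_ox · (W/L) = 1.3 mA/V².
V_ov = V_SG − |V_th| = 3.79 − 0.915 = 2.88 V.
Since V_SD = 1.21 V < V_ov = 2.88 V, the device is in the triode region.
I_D = k_p [V_ov · V_SD − ½ V_SD²] = 1.3 × [2.88 × 1.21 − 0.5 × 1.21²] = 3.57 mA.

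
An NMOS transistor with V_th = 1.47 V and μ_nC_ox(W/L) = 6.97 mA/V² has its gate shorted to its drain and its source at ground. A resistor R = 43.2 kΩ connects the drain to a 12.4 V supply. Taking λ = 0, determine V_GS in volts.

V_GS = 1.74 V

With gate tied to drain, V_GS = V_DS ≥ V_GS − V_th, so the device is in saturation.
KCL at the drain: ½ k_n (V_GS − V_th)² = (V_DD − V_GS)/R.
Let x = V_GS − 1.47. Then 151 x² + x − 10.93 = 0, giving x = 0.266 V (positive root), so V_GS = 1.74 V.
I_D = (V_DD − V_GS)/R = (12.4 − 1.74) / 43.2 = 0.247 mA.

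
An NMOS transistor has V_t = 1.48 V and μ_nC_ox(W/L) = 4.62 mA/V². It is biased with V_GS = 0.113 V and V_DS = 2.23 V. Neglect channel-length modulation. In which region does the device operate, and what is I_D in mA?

V_GS = 0.113 V < V_t = 1.48 V, so the transistor is in cutoff.

Cutoff; I_D = 0 mA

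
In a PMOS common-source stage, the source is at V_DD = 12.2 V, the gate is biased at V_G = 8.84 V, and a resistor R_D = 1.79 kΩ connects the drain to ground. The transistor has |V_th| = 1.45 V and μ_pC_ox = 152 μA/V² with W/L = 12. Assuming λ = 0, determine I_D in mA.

V_SG = V_DD − V_G = 12.2 − 8.84 = 3.36 V, so V_ov = 3.36 − 1.45 = 1.91 V.
k_p = μ_pC_ox · (W/L) = 1.824 mA/V².
Assume saturation: I_D = ½ k_p V_ov² = 0.5 × 1.824 × 1.91² = 3.33 mA, giving V_SD = V_DD − I_D R_D = 12.2 − 3.33 × 1.79 = 6.24 V.
V_SD = 6.24 V ≥ V_ov = 1.91 V, confirming saturation.

I_D = 3.33 mA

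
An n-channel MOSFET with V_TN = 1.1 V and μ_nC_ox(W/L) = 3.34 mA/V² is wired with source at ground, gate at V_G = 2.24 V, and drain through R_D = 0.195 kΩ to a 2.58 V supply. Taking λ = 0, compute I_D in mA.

I_D = 2.17 mA

V_GS = V_G = 2.24 V, so V_ov = 2.24 − 1.1 = 1.14 V.
Assume saturation: I_D = ½ k_n V_ov² = 0.5 × 3.34 × 1.14² = 2.17 mA, giving V_DS = V_DD − I_D R_D = 2.58 − 2.17 × 0.195 = 2.16 V.
V_DS = 2.16 V ≥ V_ov = 1.14 V, confirming saturation.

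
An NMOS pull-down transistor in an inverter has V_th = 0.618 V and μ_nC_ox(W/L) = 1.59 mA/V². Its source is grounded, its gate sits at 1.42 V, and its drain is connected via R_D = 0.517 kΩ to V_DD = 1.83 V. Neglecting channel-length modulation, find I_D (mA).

V_GS = V_G = 1.42 V, so V_ov = 1.42 − 0.618 = 0.802 V.
Assume saturation: I_D = ½ k_n V_ov² = 0.5 × 1.59 × 0.802² = 0.511 mA, giving V_DS = V_DD − I_D R_D = 1.83 − 0.511 × 0.517 = 1.57 V.
V_DS = 1.57 V ≥ V_ov = 0.802 V, confirming saturation.

I_D = 0.511 mA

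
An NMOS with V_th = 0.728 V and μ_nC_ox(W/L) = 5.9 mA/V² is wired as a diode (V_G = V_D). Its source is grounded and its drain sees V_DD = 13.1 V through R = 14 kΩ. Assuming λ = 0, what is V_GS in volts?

With gate tied to drain, V_GS = V_DS ≥ V_GS − V_th, so the device is in saturation.
KCL at the drain: ½ k_n (V_GS − V_th)² = (V_DD − V_GS)/R.
Let x = V_GS − 0.728. Then 41.3 x² + x − 12.37 = 0, giving x = 0.535 V (positive root), so V_GS = 1.26 V.
I_D = (V_DD − V_GS)/R = (13.1 − 1.26) / 14 = 0.845 mA.

V_GS = 1.26 V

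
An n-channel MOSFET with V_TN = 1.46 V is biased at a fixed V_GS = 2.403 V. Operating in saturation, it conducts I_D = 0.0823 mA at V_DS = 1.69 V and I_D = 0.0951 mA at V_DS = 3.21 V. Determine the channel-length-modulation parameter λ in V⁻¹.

λ = 0.124 V⁻¹

With V_GS fixed, I_D ∝ (1 + λ V_DS) in saturation, so I_D2/I_D1 = (1 + λ V_DS2)/(1 + λ V_DS1).
0.0951/0.0823 = 1.156 = (1 + 3.21 λ)/(1 + 1.69 λ).
Solving: λ (I_D1 V_DS2 − I_D2 V_DS1) = I_D2 − I_D1, so λ = (0.0951 − 0.0823) / (0.0823 × 3.21 − 0.0951 × 1.69) = 0.0128 / 0.103 = 0.124 V⁻¹.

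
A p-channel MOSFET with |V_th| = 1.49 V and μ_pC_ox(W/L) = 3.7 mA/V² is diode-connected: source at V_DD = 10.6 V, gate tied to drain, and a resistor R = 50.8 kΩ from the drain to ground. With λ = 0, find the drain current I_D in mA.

With gate tied to drain, V_SG = V_SD ≥ V_SG − |V_th|, so the device is in saturation.
KCL at the drain: ½ k_p (V_SG − |V_th|)² = (V_DD − V_SG)/R.
Let x = V_SG − 1.49. Then 94 x² + x − 9.11 = 0, giving x = 0.306 V (positive root), so V_SG = 1.8 V.
I_D = (V_DD − V_SG)/R = (10.6 − 1.8) / 50.8 = 0.173 mA.

I_D = 0.173 mA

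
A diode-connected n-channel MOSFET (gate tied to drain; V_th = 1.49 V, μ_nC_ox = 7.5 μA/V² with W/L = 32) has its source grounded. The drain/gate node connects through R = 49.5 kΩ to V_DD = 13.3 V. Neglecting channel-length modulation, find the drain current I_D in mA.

I_D = 0.212 mA

With gate tied to drain, V_GS = V_DS ≥ V_GS − V_th, so the device is in saturation.
k_n = μ_nC_ox · (W/L) = 0.24 mA/V².
KCL at the drain: ½ k_n (V_GS − V_th)² = (V_DD − V_GS)/R.
Let x = V_GS − 1.49. Then 5.94 x² + x − 11.81 = 0, giving x = 1.33 V (positive root), so V_GS = 2.82 V.
I_D = (V_DD − V_GS)/R = (13.3 − 2.82) / 49.5 = 0.212 mA.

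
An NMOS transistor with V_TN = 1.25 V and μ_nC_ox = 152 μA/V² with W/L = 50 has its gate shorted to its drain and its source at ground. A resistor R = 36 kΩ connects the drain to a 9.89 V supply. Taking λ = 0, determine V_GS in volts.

With gate tied to drain, V_GS = V_DS ≥ V_GS − V_TN, so the device is in saturation.
k_n = μ_nC_ox · (W/L) = 7.6 mA/V².
KCL at the drain: ½ k_n (V_GS − V_TN)² = (V_DD − V_GS)/R.
Let x = V_GS − 1.25. Then 137 x² + x − 8.64 = 0, giving x = 0.248 V (positive root), so V_GS = 1.5 V.
I_D = (V_DD − V_GS)/R = (9.89 − 1.5) / 36 = 0.233 mA.

V_GS = 1.50 V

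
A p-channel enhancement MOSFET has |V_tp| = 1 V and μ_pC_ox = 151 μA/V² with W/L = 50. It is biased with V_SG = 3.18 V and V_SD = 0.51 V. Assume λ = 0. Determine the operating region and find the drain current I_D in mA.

k_p = μ_pC_ox · (W/L) = 7.55 mA/V².
V_ov = V_SG − |V_tp| = 3.18 − 1 = 2.18 V.
Since V_SD = 0.51 V < V_ov = 2.18 V, the device is in the triode region.
I_D = k_p [V_ov · V_SD − ½ V_SD²] = 7.55 × [2.18 × 0.51 − 0.5 × 0.51²] = 7.41 mA.

Triode; I_D = 7.41 mA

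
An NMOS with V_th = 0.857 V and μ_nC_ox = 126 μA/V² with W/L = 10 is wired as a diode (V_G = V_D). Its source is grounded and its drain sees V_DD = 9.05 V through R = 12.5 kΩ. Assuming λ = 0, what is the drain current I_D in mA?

I_D = 0.579 mA

With gate tied to drain, V_GS = V_DS ≥ V_GS − V_th, so the device is in saturation.
k_n = μ_nC_ox · (W/L) = 1.26 mA/V².
KCL at the drain: ½ k_n (V_GS − V_th)² = (V_DD − V_GS)/R.
Let x = V_GS − 0.857. Then 7.88 x² + x − 8.193 = 0, giving x = 0.958 V (positive root), so V_GS = 1.82 V.
I_D = (V_DD − V_GS)/R = (9.05 − 1.82) / 12.5 = 0.579 mA.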